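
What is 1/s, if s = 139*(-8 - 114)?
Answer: -1/16958 ≈ -5.8969e-5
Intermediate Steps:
s = -16958 (s = 139*(-122) = -16958)
1/s = 1/(-16958) = -1/16958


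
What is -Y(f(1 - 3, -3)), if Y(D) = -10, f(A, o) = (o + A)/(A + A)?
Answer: 10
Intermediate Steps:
f(A, o) = (A + o)/(2*A) (f(A, o) = (A + o)/((2*A)) = (A + o)*(1/(2*A)) = (A + o)/(2*A))
-Y(f(1 - 3, -3)) = -1*(-10) = 10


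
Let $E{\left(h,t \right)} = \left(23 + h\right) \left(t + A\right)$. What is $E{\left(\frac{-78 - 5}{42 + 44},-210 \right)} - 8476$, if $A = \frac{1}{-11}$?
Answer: $- \frac{12397641}{946} \approx -13105.0$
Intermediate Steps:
$A = - \frac{1}{11} \approx -0.090909$
$E{\left(h,t \right)} = \left(23 + h\right) \left(- \frac{1}{11} + t\right)$ ($E{\left(h,t \right)} = \left(23 + h\right) \left(t - \frac{1}{11}\right) = \left(23 + h\right) \left(- \frac{1}{11} + t\right)$)
$E{\left(\frac{-78 - 5}{42 + 44},-210 \right)} - 8476 = \left(- \frac{23}{11} + 23 \left(-210\right) - \frac{\left(-78 - 5\right) \frac{1}{42 + 44}}{11} + \frac{-78 - 5}{42 + 44} \left(-210\right)\right) - 8476 = \left(- \frac{23}{11} - 4830 - \frac{\left(-83\right) \frac{1}{86}}{11} + - \frac{83}{86} \left(-210\right)\right) - 8476 = \left(- \frac{23}{11} - 4830 - \frac{\left(-83\right) \frac{1}{86}}{11} + \left(-83\right) \frac{1}{86} \left(-210\right)\right) - 8476 = \left(- \frac{23}{11} - 4830 - - \frac{83}{946} - - \frac{8715}{43}\right) - 8476 = \left(- \frac{23}{11} - 4830 + \frac{83}{946} + \frac{8715}{43}\right) - 8476 = - \frac{4379345}{946} - 8476 = - \frac{12397641}{946}$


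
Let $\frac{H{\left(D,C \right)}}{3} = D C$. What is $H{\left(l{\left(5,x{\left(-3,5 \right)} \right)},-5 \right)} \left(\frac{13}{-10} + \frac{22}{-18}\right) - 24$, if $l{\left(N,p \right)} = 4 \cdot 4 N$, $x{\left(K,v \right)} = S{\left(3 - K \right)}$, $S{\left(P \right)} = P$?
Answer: $\frac{9008}{3} \approx 3002.7$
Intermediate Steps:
$x{\left(K,v \right)} = 3 - K$
$l{\left(N,p \right)} = 16 N$
$H{\left(D,C \right)} = 3 C D$ ($H{\left(D,C \right)} = 3 D C = 3 C D$)
$H{\left(l{\left(5,x{\left(-3,5 \right)} \right)},-5 \right)} \left(\frac{13}{-10} + \frac{22}{-18}\right) - 24 = 3 \left(-5\right) 16 \cdot 5 \left(\frac{13}{-10} + \frac{22}{-18}\right) - 24 = 3 \left(-5\right) 80 \left(13 \left(- \frac{1}{10}\right) + 22 \left(- \frac{1}{18}\right)\right) - 24 = - 1200 \left(- \frac{13}{10} - \frac{11}{9}\right) - 24 = \left(-1200\right) \left(- \frac{227}{90}\right) - 24 = \frac{9080}{3} - 24 = \frac{9008}{3}$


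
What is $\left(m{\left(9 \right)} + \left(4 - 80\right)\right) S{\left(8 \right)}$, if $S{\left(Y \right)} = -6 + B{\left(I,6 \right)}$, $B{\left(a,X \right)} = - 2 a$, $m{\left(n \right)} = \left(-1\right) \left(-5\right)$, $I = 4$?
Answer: $994$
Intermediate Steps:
$m{\left(n \right)} = 5$
$S{\left(Y \right)} = -14$ ($S{\left(Y \right)} = -6 - 8 = -14$)
$\left(m{\left(9 \right)} + \left(4 - 80\right)\right) S{\left(8 \right)} = \left(5 + \left(4 - 80\right)\right) \left(-14\right) = \left(5 - 76\right) \left(-14\right) = \left(-71\right) \left(-14\right) = 994$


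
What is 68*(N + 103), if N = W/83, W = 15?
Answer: 582352/83 ≈ 7016.3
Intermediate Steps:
N = 15/83 ≈ 0.18072
68*(N + 103) = 68*(15/83 + 103) = 68*(8564/83) = 582352/83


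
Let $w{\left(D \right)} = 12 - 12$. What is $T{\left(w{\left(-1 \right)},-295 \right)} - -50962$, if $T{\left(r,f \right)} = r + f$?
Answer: $50667$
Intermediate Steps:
$w{\left(D \right)} = 0$
$T{\left(r,f \right)} = f + r$
$T{\left(w{\left(-1 \right)},-295 \right)} - -50962 = \left(-295 + 0\right) - -50962 = -295 + 50962 = 50667$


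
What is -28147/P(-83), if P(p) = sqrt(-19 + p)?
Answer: 28147*I*sqrt(102)/102 ≈ 2787.0*I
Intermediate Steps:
-28147/P(-83) = -28147/sqrt(-19 - 83) = -28147*(-I*sqrt(102)/102) = -(-28147)*I*sqrt(102)/102 = 28147*I*sqrt(102)/102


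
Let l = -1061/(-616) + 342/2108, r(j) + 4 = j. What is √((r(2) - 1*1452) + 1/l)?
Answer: 3*I*√60451018586230/611815 ≈ 38.124*I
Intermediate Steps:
r(j) = -4 + j
l = 611815/324632 (l = -1061*(-1/616) + 342*(1/2108) = 1061/616 + 171/1054 = 611815/324632 ≈ 1.8846)
√((r(2) - 1*1452) + 1/l) = √(((-4 + 2) - 1*1452) + 1/(611815/324632)) = √((-2 - 1452) + 324632/611815) = √(-1454 + 324632/611815) = √(-889254378/611815) = 3*I*√60451018586230/611815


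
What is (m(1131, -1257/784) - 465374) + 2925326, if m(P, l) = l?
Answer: 1928601111/784 ≈ 2.4600e+6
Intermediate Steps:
(m(1131, -1257/784) - 465374) + 2925326 = (-1257/784 - 465374) + 2925326 = -364854473/784 + 2925326 = 1928601111/784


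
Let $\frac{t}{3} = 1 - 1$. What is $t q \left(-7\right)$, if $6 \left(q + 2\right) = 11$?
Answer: $0$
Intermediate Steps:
$q = - \frac{1}{6}$ ($q = -2 + \frac{1}{6} \cdot 11 = -2 + \frac{11}{6} = - \frac{1}{6} \approx -0.16667$)
$t = 0$ ($t = 3 \left(1 - 1\right) = 3 \cdot 0 = 0$)
$t q \left(-7\right) = 0 \left(- \frac{1}{6}\right) \left(-7\right) = 0 \left(-7\right) = 0$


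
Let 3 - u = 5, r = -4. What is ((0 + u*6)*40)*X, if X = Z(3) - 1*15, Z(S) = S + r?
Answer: 7680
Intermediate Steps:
u = -2 (u = 3 - 1*5 = 3 - 5 = -2)
Z(S) = -4 + S (Z(S) = S - 4 = -4 + S)
X = -16 (X = (-4 + 3) - 1*15 = -1 - 15 = -16)
((0 + u*6)*40)*X = ((0 - 2*6)*40)*(-16) = ((0 - 12)*40)*(-16) = -12*40*(-16) = -480*(-16) = 7680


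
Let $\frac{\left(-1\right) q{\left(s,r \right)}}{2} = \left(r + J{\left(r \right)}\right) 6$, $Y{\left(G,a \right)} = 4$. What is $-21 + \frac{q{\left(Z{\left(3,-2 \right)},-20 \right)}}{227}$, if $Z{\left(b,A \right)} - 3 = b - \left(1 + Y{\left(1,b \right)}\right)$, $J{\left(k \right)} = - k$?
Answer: $-21$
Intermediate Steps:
$Z{\left(b,A \right)} = -2 + b$ ($Z{\left(b,A \right)} = 3 + \left(b - 5\right) = 3 + \left(-5 + b\right) = -2 + b$)
$q{\left(s,r \right)} = 0$ ($q{\left(s,r \right)} = - 2 \left(r - r\right) 6 = - 2 \cdot 0 \cdot 6 = \left(-2\right) 0 = 0$)
$-21 + \frac{q{\left(Z{\left(3,-2 \right)},-20 \right)}}{227} = -21 + \frac{0}{227} = -21 + 0 \cdot \frac{1}{227} = -21 + 0 = -21$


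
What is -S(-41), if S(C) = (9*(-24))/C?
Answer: -216/41 ≈ -5.2683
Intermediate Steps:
S(C) = -216/C
-S(-41) = -(-216)/(-41) = -(-216)*(-1)/41 = -1*216/41 = -216/41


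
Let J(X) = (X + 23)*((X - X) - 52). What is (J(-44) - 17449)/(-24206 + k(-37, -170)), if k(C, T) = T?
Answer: 1487/2216 ≈ 0.67103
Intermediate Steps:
J(X) = -1196 - 52*X (J(X) = (23 + X)*(0 - 52) = (23 + X)*(-52) = -1196 - 52*X)
(J(-44) - 17449)/(-24206 + k(-37, -170)) = ((-1196 - 52*(-44)) - 17449)/(-24206 - 170) = ((-1196 + 2288) - 17449)/(-24376) = (1092 - 17449)*(-1/24376) = -16357*(-1/24376) = 1487/2216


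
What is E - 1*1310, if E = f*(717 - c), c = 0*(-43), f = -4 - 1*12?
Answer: -12782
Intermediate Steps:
f = -16 (f = -4 - 12 = -16)
c = 0
E = -11472 (E = -16*(717 - 1*0) = -16*(717 + 0) = -16*717 = -11472)
E - 1*1310 = -11472 - 1*1310 = -11472 - 1310 = -12782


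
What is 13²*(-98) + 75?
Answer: -16487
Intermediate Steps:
13²*(-98) + 75 = 169*(-98) + 75 = -16562 + 75 = -16487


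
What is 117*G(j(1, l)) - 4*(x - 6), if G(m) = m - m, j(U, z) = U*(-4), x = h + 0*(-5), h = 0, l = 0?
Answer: 24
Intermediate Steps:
x = 0 (x = 0 + 0*(-5) = 0 + 0 = 0)
j(U, z) = -4*U
G(m) = 0
117*G(j(1, l)) - 4*(x - 6) = 117*0 - 4*(0 - 6) = 0 - 4*(-6) = 0 + 24 = 24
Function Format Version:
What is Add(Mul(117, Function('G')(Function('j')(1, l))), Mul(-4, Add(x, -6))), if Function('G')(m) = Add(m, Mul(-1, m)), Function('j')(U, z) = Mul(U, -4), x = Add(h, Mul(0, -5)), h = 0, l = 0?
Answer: 24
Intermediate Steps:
x = 0 (x = Add(0, Mul(0, -5)) = Add(0, 0) = 0)
Function('j')(U, z) = Mul(-4, U)
Function('G')(m) = 0
Add(Mul(117, Function('G')(Function('j')(1, l))), Mul(-4, Add(x, -6))) = Add(Mul(117, 0), Mul(-4, Add(0, -6))) = Add(0, Mul(-4, -6)) = Add(0, 24) = 24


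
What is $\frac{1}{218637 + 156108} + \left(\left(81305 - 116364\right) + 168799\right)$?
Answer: $\frac{50118396301}{374745} \approx 1.3374 \cdot 10^{5}$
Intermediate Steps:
$\frac{1}{218637 + 156108} + \left(\left(81305 - 116364\right) + 168799\right) = \frac{1}{374745} + \left(-35059 + 168799\right) = \frac{1}{374745} + 133740 = \frac{50118396301}{374745}$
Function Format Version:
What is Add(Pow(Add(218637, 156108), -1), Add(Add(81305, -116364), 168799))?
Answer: Rational(50118396301, 374745) ≈ 1.3374e+5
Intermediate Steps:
Add(Pow(Add(218637, 156108), -1), Add(Add(81305, -116364), 168799)) = Add(Pow(374745, -1), Add(-35059, 168799)) = Add(Rational(1, 374745), 133740) = Rational(50118396301, 374745)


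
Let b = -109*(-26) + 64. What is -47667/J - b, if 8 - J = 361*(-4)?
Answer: -1418521/484 ≈ -2930.8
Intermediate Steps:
b = 2898 (b = 2834 + 64 = 2898)
J = 1452 (J = 8 - 361*(-4) = 8 - 1*(-1444) = 8 + 1444 = 1452)
-47667/J - b = -47667/1452 - 1*2898 = -47667*1/1452 - 2898 = -15889/484 - 2898 = -1418521/484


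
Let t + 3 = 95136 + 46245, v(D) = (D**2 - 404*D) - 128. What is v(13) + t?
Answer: 136167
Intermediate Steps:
v(D) = -128 + D**2 - 404*D
t = 141378 (t = -3 + (95136 + 46245) = -3 + 141381 = 141378)
v(13) + t = (-128 + 13**2 - 404*13) + 141378 = (-128 + 169 - 5252) + 141378 = -5211 + 141378 = 136167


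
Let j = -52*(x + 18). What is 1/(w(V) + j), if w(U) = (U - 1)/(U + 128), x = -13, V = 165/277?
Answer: -35621/9261572 ≈ -0.0038461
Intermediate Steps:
V = 165/277 (V = 165*(1/277) = 165/277 ≈ 0.59567)
w(U) = (-1 + U)/(128 + U)
j = -260 (j = -52*(-13 + 18) = -52*5 = -260)
1/(w(V) + j) = 1/((-1 + 165/277)/(128 + 165/277) - 260) = 1/(-112/277/(35621/277) - 260) = 1/((277/35621)*(-112/277) - 260) = 1/(-112/35621 - 260) = 1/(-9261572/35621) = -35621/9261572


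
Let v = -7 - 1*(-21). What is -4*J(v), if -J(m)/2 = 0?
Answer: 0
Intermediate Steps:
v = 14 (v = -7 + 21 = 14)
J(m) = 0 (J(m) = -2*0 = 0)
-4*J(v) = -4*0 = 0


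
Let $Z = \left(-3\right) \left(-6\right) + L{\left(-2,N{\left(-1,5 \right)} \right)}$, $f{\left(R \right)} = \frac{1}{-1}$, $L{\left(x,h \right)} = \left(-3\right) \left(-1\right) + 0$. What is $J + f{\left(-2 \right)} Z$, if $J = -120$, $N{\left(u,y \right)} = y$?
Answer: $-141$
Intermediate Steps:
$L{\left(x,h \right)} = 3$ ($L{\left(x,h \right)} = 3 + 0 = 3$)
$f{\left(R \right)} = -1$
$Z = 21$ ($Z = \left(-3\right) \left(-6\right) + 3 = 18 + 3 = 21$)
$J + f{\left(-2 \right)} Z = -120 - 21 = -141$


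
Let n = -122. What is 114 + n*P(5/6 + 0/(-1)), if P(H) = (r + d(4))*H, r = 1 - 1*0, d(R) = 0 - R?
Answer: 419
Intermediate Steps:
d(R) = -R
r = 1 (r = 1 + 0 = 1)
P(H) = -3*H (P(H) = (1 - 1*4)*H = (1 - 4)*H = -3*H)
114 + n*P(5/6 + 0/(-1)) = 114 - (-366)*(5/6 + 0/(-1)) = 114 - (-366)*(5*(1/6) + 0*(-1)) = 114 - (-366)*(5/6 + 0) = 114 - (-366)*5/6 = 114 - 122*(-5/2) = 114 + 305 = 419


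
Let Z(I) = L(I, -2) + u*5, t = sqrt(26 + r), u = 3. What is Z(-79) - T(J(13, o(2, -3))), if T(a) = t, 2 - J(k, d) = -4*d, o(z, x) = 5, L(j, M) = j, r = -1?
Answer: -69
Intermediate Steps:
J(k, d) = 2 + 4*d (J(k, d) = 2 - (-4)*d = 2 + 4*d)
t = 5 (t = sqrt(26 - 1) = sqrt(25) = 5)
T(a) = 5
Z(I) = 15 + I (Z(I) = I + 3*5 = I + 15 = 15 + I)
Z(-79) - T(J(13, o(2, -3))) = (15 - 79) - 1*5 = -64 - 5 = -69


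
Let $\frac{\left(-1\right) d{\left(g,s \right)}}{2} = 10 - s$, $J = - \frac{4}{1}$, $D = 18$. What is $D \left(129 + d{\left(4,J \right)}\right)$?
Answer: $1818$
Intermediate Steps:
$J = -4$ ($J = \left(-4\right) 1 = -4$)
$d{\left(g,s \right)} = -20 + 2 s$ ($d{\left(g,s \right)} = - 2 \left(10 - s\right) = -20 + 2 s$)
$D \left(129 + d{\left(4,J \right)}\right) = 18 \left(129 + \left(-20 + 2 \left(-4\right)\right)\right) = 18 \left(129 - 28\right) = 18 \cdot 101 = 1818$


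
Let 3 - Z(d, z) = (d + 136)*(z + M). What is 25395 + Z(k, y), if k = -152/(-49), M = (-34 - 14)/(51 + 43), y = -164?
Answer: 111192906/2303 ≈ 48282.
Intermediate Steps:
M = -24/47 (M = -48/94 = -48*1/94 = -24/47 ≈ -0.51064)
k = 152/49 (k = -152*(-1/49) = 152/49 ≈ 3.1020)
Z(d, z) = 3 - (136 + d)*(-24/47 + z) (Z(d, z) = 3 - (d + 136)*(z - 24/47) = 3 - (136 + d)*(-24/47 + z))
25395 + Z(k, y) = 25395 + (3405/47 - 136*(-164) + (24/47)*(152/49) - 1*152/49*(-164)) = 25395 + (3405/47 + 22304 + 3648/2303 + 24928/49) = 25395 + 52708221/2303 = 111192906/2303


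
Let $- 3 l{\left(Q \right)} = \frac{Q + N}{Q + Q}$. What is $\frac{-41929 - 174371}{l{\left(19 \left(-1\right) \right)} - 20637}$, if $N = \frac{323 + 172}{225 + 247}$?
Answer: $\frac{11638670400}{1110444169} \approx 10.481$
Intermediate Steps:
$N = \frac{495}{472} \approx 1.0487$
$l{\left(Q \right)} = - \frac{\frac{495}{472} + Q}{6 Q}$ ($l{\left(Q \right)} = - \frac{\left(Q + \frac{495}{472}\right) \frac{1}{Q + Q}}{3} = - \frac{\left(\frac{495}{472} + Q\right) \frac{1}{2 Q}}{3} = - \frac{\frac{1}{2} \frac{1}{Q} \left(\frac{495}{472} + Q\right)}{3} = - \frac{\frac{495}{472} + Q}{6 Q}$)
$\frac{-41929 - 174371}{l{\left(19 \left(-1\right) \right)} - 20637} = \frac{-41929 - 174371}{\frac{-495 - 472 \cdot 19 \left(-1\right)}{2832 \cdot 19 \left(-1\right)} - 20637} = - \frac{216300}{\frac{-495 - -8968}{2832 \left(-19\right)} - 20637} = - \frac{216300}{\frac{1}{2832} \left(- \frac{1}{19}\right) \left(-495 + 8968\right) - 20637} = - \frac{216300}{\frac{1}{2832} \left(- \frac{1}{19}\right) 8473 - 20637} = - \frac{216300}{- \frac{8473}{53808} - 20637} = - \frac{216300}{- \frac{1110444169}{53808}} = \left(-216300\right) \left(- \frac{53808}{1110444169}\right) = \frac{11638670400}{1110444169}$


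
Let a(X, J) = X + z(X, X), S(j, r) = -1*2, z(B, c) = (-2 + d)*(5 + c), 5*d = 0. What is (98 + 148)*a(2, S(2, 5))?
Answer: -2952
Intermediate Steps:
d = 0 (d = (⅕)*0 = 0)
z(B, c) = -10 - 2*c (z(B, c) = (-2 + 0)*(5 + c) = -2*(5 + c) = -10 - 2*c)
S(j, r) = -2
a(X, J) = -10 - X (a(X, J) = X + (-10 - 2*X) = -10 - X)
(98 + 148)*a(2, S(2, 5)) = (98 + 148)*(-10 - 1*2) = 246*(-10 - 2) = 246*(-12) = -2952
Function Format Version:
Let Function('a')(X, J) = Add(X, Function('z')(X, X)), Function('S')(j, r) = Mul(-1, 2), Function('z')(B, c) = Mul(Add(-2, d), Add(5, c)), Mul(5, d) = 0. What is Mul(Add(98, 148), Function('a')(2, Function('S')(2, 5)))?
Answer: -2952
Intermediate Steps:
d = 0 (d = Mul(Rational(1, 5), 0) = 0)
Function('z')(B, c) = Add(-10, Mul(-2, c)) (Function('z')(B, c) = Mul(Add(-2, 0), Add(5, c)) = Mul(-2, Add(5, c)) = Add(-10, Mul(-2, c)))
Function('S')(j, r) = -2
Function('a')(X, J) = Add(-10, Mul(-1, X)) (Function('a')(X, J) = Add(X, Add(-10, Mul(-2, X))) = Add(-10, Mul(-1, X)))
Mul(Add(98, 148), Function('a')(2, Function('S')(2, 5))) = Mul(Add(98, 148), Add(-10, Mul(-1, 2))) = Mul(246, Add(-10, -2)) = Mul(246, -12) = -2952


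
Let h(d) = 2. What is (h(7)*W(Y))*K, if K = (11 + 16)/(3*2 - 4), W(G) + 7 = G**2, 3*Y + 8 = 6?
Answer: -177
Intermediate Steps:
Y = -2/3 (Y = -8/3 + (1/3)*6 = -8/3 + 2 = -2/3 ≈ -0.66667)
W(G) = -7 + G**2
K = 27/2 (K = 27/(6 - 4) = 27/2 ≈ 13.500)
(h(7)*W(Y))*K = (2*(-7 + (-2/3)**2))*(27/2) = (2*(-7 + 4/9))*(27/2) = (2*(-59/9))*(27/2) = -118/9*27/2 = -177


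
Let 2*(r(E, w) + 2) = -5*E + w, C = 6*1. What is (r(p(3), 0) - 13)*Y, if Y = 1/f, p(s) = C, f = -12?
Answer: 5/2 ≈ 2.5000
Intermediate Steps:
C = 6
p(s) = 6
r(E, w) = -2 + w/2 - 5*E/2 (r(E, w) = -2 + (-5*E + w)/2 = -2 + (w - 5*E)/2 = -2 + (w/2 - 5*E/2) = -2 + w/2 - 5*E/2)
Y = -1/12 (Y = 1/(-12) = -1/12 ≈ -0.083333)
(r(p(3), 0) - 13)*Y = ((-2 + (½)*0 - 5/2*6) - 13)*(-1/12) = ((-2 + 0 - 15) - 13)*(-1/12) = (-17 - 13)*(-1/12) = -30*(-1/12) = 5/2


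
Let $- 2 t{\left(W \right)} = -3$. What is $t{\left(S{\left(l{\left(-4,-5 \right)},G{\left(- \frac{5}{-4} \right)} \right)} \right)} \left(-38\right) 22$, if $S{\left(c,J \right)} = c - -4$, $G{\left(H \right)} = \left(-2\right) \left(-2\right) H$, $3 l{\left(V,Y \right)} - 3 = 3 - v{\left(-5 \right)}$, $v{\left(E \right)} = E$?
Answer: $-1254$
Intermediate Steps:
$l{\left(V,Y \right)} = \frac{11}{3}$ ($l{\left(V,Y \right)} = 1 + \frac{3 - -5}{3} = 1 + \frac{3 + 5}{3} = 1 + \frac{1}{3} \cdot 8 = 1 + \frac{8}{3} = \frac{11}{3}$)
$G{\left(H \right)} = 4 H$
$S{\left(c,J \right)} = 4 + c$ ($S{\left(c,J \right)} = c + 4 = 4 + c$)
$t{\left(W \right)} = \frac{3}{2}$ ($t{\left(W \right)} = \left(- \frac{1}{2}\right) \left(-3\right) = \frac{3}{2}$)
$t{\left(S{\left(l{\left(-4,-5 \right)},G{\left(- \frac{5}{-4} \right)} \right)} \right)} \left(-38\right) 22 = \frac{3}{2} \left(-38\right) 22 = \left(-57\right) 22 = -1254$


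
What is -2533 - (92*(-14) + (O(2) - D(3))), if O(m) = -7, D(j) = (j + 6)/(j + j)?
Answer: -2473/2 ≈ -1236.5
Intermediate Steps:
D(j) = (6 + j)/(2*j) (D(j) = (6 + j)/((2*j)) = (6 + j)*(1/(2*j)) = (6 + j)/(2*j))
-2533 - (92*(-14) + (O(2) - D(3))) = -2533 - (92*(-14) + (-7 - (6 + 3)/(2*3))) = -2533 - (-1288 + (-7 - 9/(2*3))) = -2533 - (-1288 + (-7 - 1*3/2)) = -2533 - (-1288 + (-7 - 3/2)) = -2533 - (-1288 - 17/2) = -2533 - 1*(-2593/2) = -2533 + 2593/2 = -2473/2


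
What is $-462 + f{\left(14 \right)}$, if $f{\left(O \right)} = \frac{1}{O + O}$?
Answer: $- \frac{12935}{28} \approx -461.96$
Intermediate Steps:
$f{\left(O \right)} = \frac{1}{2 O}$
$-462 + f{\left(14 \right)} = -462 + \frac{1}{2 \cdot 14} = -462 + \frac{1}{2} \cdot \frac{1}{14} = -462 + \frac{1}{28} = - \frac{12935}{28}$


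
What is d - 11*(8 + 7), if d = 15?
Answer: -150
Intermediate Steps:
d - 11*(8 + 7) = 15 - 11*(8 + 7) = 15 - 11*15 = 15 - 165 = -150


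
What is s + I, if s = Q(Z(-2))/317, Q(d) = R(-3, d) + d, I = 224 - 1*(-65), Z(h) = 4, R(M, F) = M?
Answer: 91614/317 ≈ 289.00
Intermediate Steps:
I = 289 (I = 224 + 65 = 289)
Q(d) = -3 + d
s = 1/317 (s = (-3 + 4)/317 = 1*(1/317) = 1/317 ≈ 0.0031546)
s + I = 1/317 + 289 = 91614/317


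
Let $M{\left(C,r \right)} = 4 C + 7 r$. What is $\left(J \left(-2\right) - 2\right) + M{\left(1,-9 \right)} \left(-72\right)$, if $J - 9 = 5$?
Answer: $4218$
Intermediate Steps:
$J = 14$ ($J = 9 + 5 = 14$)
$\left(J \left(-2\right) - 2\right) + M{\left(1,-9 \right)} \left(-72\right) = \left(14 \left(-2\right) - 2\right) + \left(4 \cdot 1 + 7 \left(-9\right)\right) \left(-72\right) = \left(-28 - 2\right) + \left(4 - 63\right) \left(-72\right) = -30 - -4248 = -30 + 4248 = 4218$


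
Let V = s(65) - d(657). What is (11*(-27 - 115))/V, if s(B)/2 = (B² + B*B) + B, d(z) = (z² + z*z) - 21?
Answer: 1562/846247 ≈ 0.0018458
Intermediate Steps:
d(z) = -21 + 2*z² (d(z) = (z² + z²) - 21 = 2*z² - 21 = -21 + 2*z²)
s(B) = 2*B + 4*B² (s(B) = 2*((B² + B*B) + B) = 2*((B² + B²) + B) = 2*(2*B² + B) = 2*(B + 2*B²) = 2*B + 4*B²)
V = -846247 (V = 2*65*(1 + 2*65) - (-21 + 2*657²) = 2*65*(1 + 130) - (-21 + 2*431649) = 2*65*131 - (-21 + 863298) = 17030 - 1*863277 = 17030 - 863277 = -846247)
(11*(-27 - 115))/V = (11*(-27 - 115))/(-846247) = (11*(-142))*(-1/846247) = -1562*(-1/846247) = 1562/846247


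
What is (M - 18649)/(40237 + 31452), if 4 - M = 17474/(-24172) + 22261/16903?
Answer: -224064825785/861489487786 ≈ -0.26009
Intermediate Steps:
M = 695793697/204289658 (M = 4 - (17474/(-24172) + 22261/16903) = 4 - (17474*(-1/24172) + 22261*(1/16903)) = 4 - (-8737/12086 + 22261/16903) = 4 - 1*121364935/204289658 = 4 - 121364935/204289658 = 695793697/204289658 ≈ 3.4059)
(M - 18649)/(40237 + 31452) = (695793697/204289658 - 18649)/(40237 + 31452) = -3809102038345/204289658/71689 = -3809102038345/204289658*1/71689 = -224064825785/861489487786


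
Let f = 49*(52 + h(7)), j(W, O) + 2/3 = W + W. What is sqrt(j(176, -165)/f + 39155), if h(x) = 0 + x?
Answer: sqrt(60107849313)/1239 ≈ 197.88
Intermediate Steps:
h(x) = x
j(W, O) = -2/3 + 2*W (j(W, O) = -2/3 + (W + W) = -2/3 + 2*W)
f = 2891 (f = 49*(52 + 7) = 49*59 = 2891)
sqrt(j(176, -165)/f + 39155) = sqrt((-2/3 + 2*176)/2891 + 39155) = sqrt((-2/3 + 352)*(1/2891) + 39155) = sqrt((1054/3)*(1/2891) + 39155) = sqrt(1054/8673 + 39155) = sqrt(339592369/8673) = sqrt(60107849313)/1239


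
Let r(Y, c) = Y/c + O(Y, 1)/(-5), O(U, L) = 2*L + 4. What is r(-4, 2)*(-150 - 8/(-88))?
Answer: 26384/55 ≈ 479.71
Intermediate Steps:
O(U, L) = 4 + 2*L
r(Y, c) = -6/5 + Y/c (r(Y, c) = Y/c + (4 + 2*1)/(-5) = Y/c + (4 + 2)*(-⅕) = Y/c + 6*(-⅕) = Y/c - 6/5 = -6/5 + Y/c)
r(-4, 2)*(-150 - 8/(-88)) = (-6/5 - 4/2)*(-150 - 8/(-88)) = (-6/5 - 4*½)*(-150 - 8*(-1/88)) = (-6/5 - 2)*(-150 + 1/11) = -16/5*(-1649/11) = 26384/55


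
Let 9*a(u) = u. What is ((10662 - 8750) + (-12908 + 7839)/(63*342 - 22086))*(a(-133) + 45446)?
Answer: 424234072669/4860 ≈ 8.7291e+7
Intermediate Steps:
a(u) = u/9
((10662 - 8750) + (-12908 + 7839)/(63*342 - 22086))*(a(-133) + 45446) = ((10662 - 8750) + (-12908 + 7839)/(63*342 - 22086))*((⅑)*(-133) + 45446) = (1912 - 5069/(21546 - 22086))*(-133/9 + 45446) = (1912 - 5069/(-540))*(408881/9) = (1912 - 5069*(-1/540))*(408881/9) = (1912 + 5069/540)*(408881/9) = (1037549/540)*(408881/9) = 424234072669/4860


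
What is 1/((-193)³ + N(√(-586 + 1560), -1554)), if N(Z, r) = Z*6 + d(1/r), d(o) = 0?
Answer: -7189057/51682540514185 - 6*√974/51682540514185 ≈ -1.3910e-7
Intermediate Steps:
N(Z, r) = 6*Z (N(Z, r) = Z*6 + 0 = 6*Z + 0 = 6*Z)
1/((-193)³ + N(√(-586 + 1560), -1554)) = 1/((-193)³ + 6*√(-586 + 1560)) = 1/(-7189057 + 6*√974)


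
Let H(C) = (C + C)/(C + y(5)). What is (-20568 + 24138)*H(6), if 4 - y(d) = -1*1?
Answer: 42840/11 ≈ 3894.5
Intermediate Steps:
y(d) = 5 (y(d) = 4 - (-1) = 4 - 1*(-1) = 4 + 1 = 5)
H(C) = 2*C/(5 + C) (H(C) = (C + C)/(C + 5) = (2*C)/(5 + C) = 2*C/(5 + C))
(-20568 + 24138)*H(6) = (-20568 + 24138)*(2*6/(5 + 6)) = 3570*(2*6/11) = 3570*(2*6*(1/11)) = 3570*(12/11) = 42840/11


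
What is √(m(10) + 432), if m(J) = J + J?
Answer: 2*√113 ≈ 21.260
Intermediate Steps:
m(J) = 2*J
√(m(10) + 432) = √(2*10 + 432) = √(20 + 432) = √452 = 2*√113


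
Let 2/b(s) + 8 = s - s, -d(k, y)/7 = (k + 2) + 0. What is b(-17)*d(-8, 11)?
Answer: -21/2 ≈ -10.500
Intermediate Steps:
d(k, y) = -14 - 7*k (d(k, y) = -7*((k + 2) + 0) = -7*((2 + k) + 0) = -7*(2 + k) = -14 - 7*k)
b(s) = -1/4 (b(s) = 2/(-8 + (s - s)) = 2/(-8 + 0) = 2/(-8) = 2*(-1/8) = -1/4)
b(-17)*d(-8, 11) = -(-14 - 7*(-8))/4 = -(-14 + 56)/4 = -1/4*42 = -21/2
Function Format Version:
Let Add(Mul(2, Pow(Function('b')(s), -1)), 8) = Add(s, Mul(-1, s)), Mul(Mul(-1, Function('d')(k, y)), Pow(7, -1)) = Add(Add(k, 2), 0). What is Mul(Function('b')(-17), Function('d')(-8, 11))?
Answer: Rational(-21, 2) ≈ -10.500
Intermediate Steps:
Function('d')(k, y) = Add(-14, Mul(-7, k)) (Function('d')(k, y) = Mul(-7, Add(Add(k, 2), 0)) = Mul(-7, Add(Add(2, k), 0)) = Mul(-7, Add(2, k)) = Add(-14, Mul(-7, k)))
Function('b')(s) = Rational(-1, 4) (Function('b')(s) = Mul(2, Pow(Add(-8, Add(s, Mul(-1, s))), -1)) = Mul(2, Pow(Add(-8, 0), -1)) = Mul(2, Pow(-8, -1)) = Mul(2, Rational(-1, 8)) = Rational(-1, 4))
Mul(Function('b')(-17), Function('d')(-8, 11)) = Mul(Rational(-1, 4), Add(-14, Mul(-7, -8))) = Mul(Rational(-1, 4), Add(-14, 56)) = Mul(Rational(-1, 4), 42) = Rational(-21, 2)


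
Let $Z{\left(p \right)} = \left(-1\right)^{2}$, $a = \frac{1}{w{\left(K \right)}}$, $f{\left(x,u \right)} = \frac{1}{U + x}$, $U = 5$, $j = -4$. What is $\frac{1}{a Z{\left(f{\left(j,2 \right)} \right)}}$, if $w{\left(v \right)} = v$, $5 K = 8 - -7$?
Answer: $3$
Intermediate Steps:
$K = 3$ ($K = \frac{8 - -7}{5} = \frac{8 + 7}{5} = \frac{1}{5} \cdot 15 = 3$)
$f{\left(x,u \right)} = \frac{1}{5 + x}$
$a = \frac{1}{3} \approx 0.33333$
$Z{\left(p \right)} = 1$
$\frac{1}{a Z{\left(f{\left(j,2 \right)} \right)}} = \frac{1}{\frac{1}{3} \cdot 1} = \frac{1}{\frac{1}{3}} = 3$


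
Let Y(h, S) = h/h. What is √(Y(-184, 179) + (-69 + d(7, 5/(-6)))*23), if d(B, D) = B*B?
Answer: 3*I*√51 ≈ 21.424*I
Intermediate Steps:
d(B, D) = B²
Y(h, S) = 1
√(Y(-184, 179) + (-69 + d(7, 5/(-6)))*23) = √(1 + (-69 + 7²)*23) = √(1 + (-69 + 49)*23) = √(1 - 20*23) = √(1 - 460) = √(-459) = 3*I*√51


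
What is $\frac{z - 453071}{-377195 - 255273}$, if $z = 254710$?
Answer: $\frac{198361}{632468} \approx 0.31363$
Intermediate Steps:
$\frac{z - 453071}{-377195 - 255273} = \frac{254710 - 453071}{-377195 - 255273} = - \frac{198361}{-632468} = \left(-198361\right) \left(- \frac{1}{632468}\right) = \frac{198361}{632468}$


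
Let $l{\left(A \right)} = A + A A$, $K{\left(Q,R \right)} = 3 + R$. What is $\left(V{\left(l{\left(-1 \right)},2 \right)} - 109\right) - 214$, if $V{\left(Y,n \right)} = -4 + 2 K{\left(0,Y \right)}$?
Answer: $-321$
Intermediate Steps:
$l{\left(A \right)} = A + A^{2}$
$V{\left(Y,n \right)} = 2 + 2 Y$ ($V{\left(Y,n \right)} = -4 + 2 \left(3 + Y\right) = -4 + \left(6 + 2 Y\right) = 2 + 2 Y$)
$\left(V{\left(l{\left(-1 \right)},2 \right)} - 109\right) - 214 = \left(\left(2 + 2 \left(- (1 - 1)\right)\right) - 109\right) - 214 = \left(\left(2 + 2 \left(\left(-1\right) 0\right)\right) - 109\right) - 214 = \left(\left(2 + 2 \cdot 0\right) - 109\right) - 214 = \left(\left(2 + 0\right) - 109\right) - 214 = \left(2 - 109\right) - 214 = -107 - 214 = -321$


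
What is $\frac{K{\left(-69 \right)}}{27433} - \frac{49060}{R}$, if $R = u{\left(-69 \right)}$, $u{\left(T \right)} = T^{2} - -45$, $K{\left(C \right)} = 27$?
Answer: $- \frac{672866609}{65921499} \approx -10.207$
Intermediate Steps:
$u{\left(T \right)} = 45 + T^{2}$ ($u{\left(T \right)} = T^{2} + 45 = 45 + T^{2}$)
$R = 4806$ ($R = 45 + \left(-69\right)^{2} = 45 + 4761 = 4806$)
$\frac{K{\left(-69 \right)}}{27433} - \frac{49060}{R} = \frac{27}{27433} - \frac{49060}{4806} = 27 \cdot \frac{1}{27433} - \frac{24530}{2403} = \frac{27}{27433} - \frac{24530}{2403} = - \frac{672866609}{65921499}$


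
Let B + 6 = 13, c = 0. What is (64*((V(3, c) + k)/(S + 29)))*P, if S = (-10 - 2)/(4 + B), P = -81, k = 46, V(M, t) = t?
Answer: -2623104/307 ≈ -8544.3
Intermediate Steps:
B = 7 (B = -6 + 13 = 7)
S = -12/11 (S = (-10 - 2)/(4 + 7) = -12/11 ≈ -1.0909)
(64*((V(3, c) + k)/(S + 29)))*P = (64*((0 + 46)/(-12/11 + 29)))*(-81) = (64*(46/(307/11)))*(-81) = (64*(46*(11/307)))*(-81) = (64*(506/307))*(-81) = (32384/307)*(-81) = -2623104/307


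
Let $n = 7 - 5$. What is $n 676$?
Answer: $1352$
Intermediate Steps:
$n = 2$
$n 676 = 2 \cdot 676 = 1352$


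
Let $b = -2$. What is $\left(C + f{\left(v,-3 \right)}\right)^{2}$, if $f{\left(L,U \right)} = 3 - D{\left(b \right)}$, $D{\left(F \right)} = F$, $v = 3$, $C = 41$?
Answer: $2116$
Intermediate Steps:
$f{\left(L,U \right)} = 5$ ($f{\left(L,U \right)} = 3 - -2 = 3 + 2 = 5$)
$\left(C + f{\left(v,-3 \right)}\right)^{2} = \left(41 + 5\right)^{2} = 46^{2} = 2116$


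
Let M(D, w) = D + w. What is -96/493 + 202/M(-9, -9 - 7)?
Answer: -101986/12325 ≈ -8.2747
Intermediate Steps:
-96/493 + 202/M(-9, -9 - 7) = -96/493 + 202/(-9 + (-9 - 7)) = -96*1/493 + 202/(-9 - 16) = -96/493 + 202/(-25) = -96/493 + 202*(-1/25) = -96/493 - 202/25 = -101986/12325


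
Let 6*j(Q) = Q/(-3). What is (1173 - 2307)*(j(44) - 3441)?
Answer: 3904866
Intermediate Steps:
j(Q) = -Q/18 (j(Q) = (Q/(-3))/6 = (Q*(-⅓))/6 = (-Q/3)/6 = -Q/18)
(1173 - 2307)*(j(44) - 3441) = (1173 - 2307)*(-1/18*44 - 3441) = -1134*(-22/9 - 3441) = -1134*(-30991/9) = 3904866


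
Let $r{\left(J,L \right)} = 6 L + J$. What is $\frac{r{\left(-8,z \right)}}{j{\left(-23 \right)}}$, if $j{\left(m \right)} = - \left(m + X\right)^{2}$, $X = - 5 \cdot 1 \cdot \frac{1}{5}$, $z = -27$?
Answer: $\frac{85}{288} \approx 0.29514$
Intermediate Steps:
$r{\left(J,L \right)} = J + 6 L$
$X = -1$ ($X = - 5 \cdot 1 \cdot \frac{1}{5} = \left(-5\right) \frac{1}{5} = -1$)
$j{\left(m \right)} = - \left(-1 + m\right)^{2}$ ($j{\left(m \right)} = - \left(m - 1\right)^{2} = - \left(-1 + m\right)^{2}$)
$\frac{r{\left(-8,z \right)}}{j{\left(-23 \right)}} = \frac{-8 + 6 \left(-27\right)}{\left(-1\right) \left(-1 - 23\right)^{2}} = \frac{-8 - 162}{\left(-1\right) \left(-24\right)^{2}} = - \frac{170}{\left(-1\right) 576} = - \frac{170}{-576} = \left(-170\right) \left(- \frac{1}{576}\right) = \frac{85}{288}$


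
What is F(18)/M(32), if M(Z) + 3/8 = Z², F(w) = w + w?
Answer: 288/8189 ≈ 0.035169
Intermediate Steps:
F(w) = 2*w
M(Z) = -3/8 + Z²
F(18)/M(32) = (2*18)/(-3/8 + 32²) = 36/(-3/8 + 1024) = 36/(8189/8) = 36*(8/8189) = 288/8189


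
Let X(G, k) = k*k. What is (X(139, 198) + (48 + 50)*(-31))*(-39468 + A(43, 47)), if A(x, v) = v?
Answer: -1425699886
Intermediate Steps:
X(G, k) = k²
(X(139, 198) + (48 + 50)*(-31))*(-39468 + A(43, 47)) = (198² + (48 + 50)*(-31))*(-39468 + 47) = (39204 + 98*(-31))*(-39421) = (39204 - 3038)*(-39421) = 36166*(-39421) = -1425699886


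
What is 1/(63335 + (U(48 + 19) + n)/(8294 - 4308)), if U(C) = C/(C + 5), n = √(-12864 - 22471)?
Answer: 5216549803961904/330390183051945138409 - 20663424*I*√35335/330390183051945138409 ≈ 1.5789e-5 - 1.1756e-11*I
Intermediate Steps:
n = I*√35335 (n = √(-35335) = I*√35335 ≈ 187.98*I)
U(C) = C/(5 + C)
1/(63335 + (U(48 + 19) + n)/(8294 - 4308)) = 1/(63335 + ((48 + 19)/(5 + (48 + 19)) + I*√35335)/(8294 - 4308)) = 1/(63335 + (67/(5 + 67) + I*√35335)/3986) = 1/(63335 + (67/72 + I*√35335)*(1/3986)) = 1/(63335 + (67/286992 + I*√35335/3986)) = 1/(18176638387/286992 + I*√35335/3986)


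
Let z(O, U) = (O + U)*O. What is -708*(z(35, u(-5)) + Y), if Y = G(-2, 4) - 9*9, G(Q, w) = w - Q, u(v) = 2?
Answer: -863760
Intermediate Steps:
Y = -75 (Y = (4 - 1*(-2)) - 9*9 = (4 + 2) - 81 = 6 - 81 = -75)
z(O, U) = O*(O + U)
-708*(z(35, u(-5)) + Y) = -708*(35*(35 + 2) - 75) = -708*(35*37 - 75) = -708*(1295 - 75) = -708*1220 = -863760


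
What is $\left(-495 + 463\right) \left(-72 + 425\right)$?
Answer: $-11296$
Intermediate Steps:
$\left(-495 + 463\right) \left(-72 + 425\right) = \left(-32\right) 353 = -11296$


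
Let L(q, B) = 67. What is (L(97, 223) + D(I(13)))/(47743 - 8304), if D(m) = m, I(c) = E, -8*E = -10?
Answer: 273/157756 ≈ 0.0017305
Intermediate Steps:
E = 5/4 (E = -⅛*(-10) = 5/4 ≈ 1.2500)
I(c) = 5/4
(L(97, 223) + D(I(13)))/(47743 - 8304) = (67 + 5/4)/(47743 - 8304) = (273/4)/39439 = (273/4)*(1/39439) = 273/157756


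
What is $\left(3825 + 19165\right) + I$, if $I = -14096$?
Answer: $8894$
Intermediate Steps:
$\left(3825 + 19165\right) + I = \left(3825 + 19165\right) - 14096 = 22990 - 14096 = 8894$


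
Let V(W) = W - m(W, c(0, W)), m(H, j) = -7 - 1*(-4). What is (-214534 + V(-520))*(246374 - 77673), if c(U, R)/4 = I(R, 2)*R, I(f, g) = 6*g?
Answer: -36279318751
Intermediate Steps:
c(U, R) = 48*R (c(U, R) = 4*((6*2)*R) = 4*(12*R) = 48*R)
m(H, j) = -3 (m(H, j) = -7 + 4 = -3)
V(W) = 3 + W (V(W) = W - 1*(-3) = W + 3 = 3 + W)
(-214534 + V(-520))*(246374 - 77673) = (-214534 + (3 - 520))*(246374 - 77673) = (-214534 - 517)*168701 = -215051*168701 = -36279318751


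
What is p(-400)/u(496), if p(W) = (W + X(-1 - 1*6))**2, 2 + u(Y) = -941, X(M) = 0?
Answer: -160000/943 ≈ -169.67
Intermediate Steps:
u(Y) = -943 (u(Y) = -2 - 941 = -943)
p(W) = W**2 (p(W) = (W + 0)**2 = W**2)
p(-400)/u(496) = (-400)**2/(-943) = 160000*(-1/943) = -160000/943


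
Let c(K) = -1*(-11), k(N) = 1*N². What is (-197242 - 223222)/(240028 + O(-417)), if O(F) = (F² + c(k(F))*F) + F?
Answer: -420464/408913 ≈ -1.0282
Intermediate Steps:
k(N) = N²
c(K) = 11
O(F) = F² + 12*F (O(F) = (F² + 11*F) + F = F² + 12*F)
(-197242 - 223222)/(240028 + O(-417)) = (-197242 - 223222)/(240028 - 417*(12 - 417)) = -420464/(240028 - 417*(-405)) = -420464/(240028 + 168885) = -420464/408913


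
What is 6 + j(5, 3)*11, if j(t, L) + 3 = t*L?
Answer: 138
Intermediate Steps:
j(t, L) = -3 + L*t (j(t, L) = -3 + t*L = -3 + L*t)
6 + j(5, 3)*11 = 6 + (-3 + 3*5)*11 = 6 + (-3 + 15)*11 = 6 + 12*11 = 6 + 132 = 138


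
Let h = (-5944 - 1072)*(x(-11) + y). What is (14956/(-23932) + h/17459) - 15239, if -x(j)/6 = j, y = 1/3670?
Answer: -2926199227877584/191678956495 ≈ -15266.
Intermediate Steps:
y = 1/3670 ≈ 0.00027248
x(j) = -6*j
h = -849711268/1835 (h = (-5944 - 1072)*(-6*(-11) + 1/3670) = -7016*(66 + 1/3670) = -7016*242221/3670 = -849711268/1835 ≈ -4.6306e+5)
(14956/(-23932) + h/17459) - 15239 = (14956/(-23932) - 849711268/1835/17459) - 15239 = (14956*(-1/23932) - 849711268/1835*1/17459) - 15239 = (-3739/5983 - 849711268/32037265) - 15239 = -5203609850279/191678956495 - 15239 = -2926199227877584/191678956495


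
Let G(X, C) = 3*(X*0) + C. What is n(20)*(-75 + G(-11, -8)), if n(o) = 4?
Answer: -332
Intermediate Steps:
G(X, C) = C (G(X, C) = 3*0 + C = 0 + C = C)
n(20)*(-75 + G(-11, -8)) = 4*(-75 - 8) = 4*(-83) = -332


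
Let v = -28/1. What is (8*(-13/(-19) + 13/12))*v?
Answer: -22568/57 ≈ -395.93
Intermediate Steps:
v = -28 (v = -28*1 = -28)
(8*(-13/(-19) + 13/12))*v = (8*(-13/(-19) + 13/12))*(-28) = (8*(-13*(-1/19) + 13*(1/12)))*(-28) = (8*(13/19 + 13/12))*(-28) = (8*(403/228))*(-28) = (806/57)*(-28) = -22568/57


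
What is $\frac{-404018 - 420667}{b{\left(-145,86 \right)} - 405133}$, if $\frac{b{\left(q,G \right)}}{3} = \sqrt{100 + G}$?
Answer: $\frac{66821421621}{32826549203} + \frac{494811 \sqrt{186}}{32826549203} \approx 2.0358$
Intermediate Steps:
$b{\left(q,G \right)} = 3 \sqrt{100 + G}$
$\frac{-404018 - 420667}{b{\left(-145,86 \right)} - 405133} = \frac{-404018 - 420667}{3 \sqrt{100 + 86} - 405133} = - \frac{824685}{3 \sqrt{186} - 405133} = - \frac{824685}{-405133 + 3 \sqrt{186}}$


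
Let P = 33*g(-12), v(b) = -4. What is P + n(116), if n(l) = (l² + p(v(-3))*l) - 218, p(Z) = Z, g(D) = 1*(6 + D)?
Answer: 12576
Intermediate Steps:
g(D) = 6 + D
P = -198 (P = 33*(6 - 12) = 33*(-6) = -198)
n(l) = -218 + l² - 4*l (n(l) = (l² - 4*l) - 218 = -218 + l² - 4*l)
P + n(116) = -198 + (-218 + 116² - 4*116) = -198 + (-218 + 13456 - 464) = -198 + 12774 = 12576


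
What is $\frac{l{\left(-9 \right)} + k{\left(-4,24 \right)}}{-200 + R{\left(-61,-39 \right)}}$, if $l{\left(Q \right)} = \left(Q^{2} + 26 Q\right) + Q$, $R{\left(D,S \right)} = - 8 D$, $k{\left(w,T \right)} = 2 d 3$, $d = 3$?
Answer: $- \frac{1}{2} \approx -0.5$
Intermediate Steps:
$k{\left(w,T \right)} = 18$ ($k{\left(w,T \right)} = 2 \cdot 3 \cdot 3 = 6 \cdot 3 = 18$)
$l{\left(Q \right)} = Q^{2} + 27 Q$
$\frac{l{\left(-9 \right)} + k{\left(-4,24 \right)}}{-200 + R{\left(-61,-39 \right)}} = \frac{- 9 \left(27 - 9\right) + 18}{-200 - -488} = \frac{\left(-9\right) 18 + 18}{-200 + 488} = \frac{-162 + 18}{288} = \left(-144\right) \frac{1}{288} = - \frac{1}{2}$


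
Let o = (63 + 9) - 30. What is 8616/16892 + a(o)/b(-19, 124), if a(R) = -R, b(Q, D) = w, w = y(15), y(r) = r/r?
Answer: -175212/4223 ≈ -41.490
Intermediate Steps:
o = 42 (o = 72 - 30 = 42)
y(r) = 1
w = 1
b(Q, D) = 1
8616/16892 + a(o)/b(-19, 124) = 8616/16892 - 1*42/1 = 8616*(1/16892) - 42*1 = 2154/4223 - 42 = -175212/4223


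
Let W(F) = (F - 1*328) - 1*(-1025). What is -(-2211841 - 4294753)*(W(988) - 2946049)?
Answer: -19157781136216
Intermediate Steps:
W(F) = 697 + F (W(F) = (F - 328) + 1025 = (-328 + F) + 1025 = 697 + F)
-(-2211841 - 4294753)*(W(988) - 2946049) = -(-2211841 - 4294753)*((697 + 988) - 2946049) = -(-6506594)*(1685 - 2946049) = -(-6506594)*(-2944364) = -1*19157781136216 = -19157781136216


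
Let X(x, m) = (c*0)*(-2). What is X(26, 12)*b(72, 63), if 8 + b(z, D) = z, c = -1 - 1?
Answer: 0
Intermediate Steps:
c = -2
b(z, D) = -8 + z
X(x, m) = 0 (X(x, m) = -2*0*(-2) = 0*(-2) = 0)
X(26, 12)*b(72, 63) = 0*(-8 + 72) = 0*64 = 0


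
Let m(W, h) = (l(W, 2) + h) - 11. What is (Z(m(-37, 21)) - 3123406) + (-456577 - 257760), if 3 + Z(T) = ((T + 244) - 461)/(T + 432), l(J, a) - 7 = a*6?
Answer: -1769201094/461 ≈ -3.8377e+6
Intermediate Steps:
l(J, a) = 7 + 6*a (l(J, a) = 7 + a*6 = 7 + 6*a)
m(W, h) = 8 + h (m(W, h) = ((7 + 6*2) + h) - 11 = ((7 + 12) + h) - 11 = (19 + h) - 11 = 8 + h)
Z(T) = -3 + (-217 + T)/(432 + T) (Z(T) = -3 + ((T + 244) - 461)/(T + 432) = -3 + ((244 + T) - 461)/(432 + T) = -3 + (-217 + T)/(432 + T))
(Z(m(-37, 21)) - 3123406) + (-456577 - 257760) = ((-1513 - 2*(8 + 21))/(432 + (8 + 21)) - 3123406) + (-456577 - 257760) = ((-1513 - 2*29)/(432 + 29) - 3123406) - 714337 = ((-1513 - 58)/461 - 3123406) - 714337 = ((1/461)*(-1571) - 3123406) - 714337 = (-1571/461 - 3123406) - 714337 = -1439891737/461 - 714337 = -1769201094/461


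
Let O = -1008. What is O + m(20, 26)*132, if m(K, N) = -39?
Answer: -6156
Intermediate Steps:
O + m(20, 26)*132 = -1008 - 39*132 = -1008 - 5148 = -6156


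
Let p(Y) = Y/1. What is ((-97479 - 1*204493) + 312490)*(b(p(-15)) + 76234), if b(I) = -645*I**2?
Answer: -724595538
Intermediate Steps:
p(Y) = Y (p(Y) = Y*1 = Y)
((-97479 - 1*204493) + 312490)*(b(p(-15)) + 76234) = ((-97479 - 1*204493) + 312490)*(-645*(-15)**2 + 76234) = ((-97479 - 204493) + 312490)*(-645*225 + 76234) = (-301972 + 312490)*(-145125 + 76234) = 10518*(-68891) = -724595538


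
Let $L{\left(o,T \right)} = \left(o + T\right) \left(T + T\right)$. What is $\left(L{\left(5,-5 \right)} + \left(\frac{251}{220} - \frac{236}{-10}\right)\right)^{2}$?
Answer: $\frac{29626249}{48400} \approx 612.11$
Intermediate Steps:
$L{\left(o,T \right)} = 2 T \left(T + o\right)$ ($L{\left(o,T \right)} = \left(T + o\right) 2 T = 2 T \left(T + o\right)$)
$\left(L{\left(5,-5 \right)} + \left(\frac{251}{220} - \frac{236}{-10}\right)\right)^{2} = \left(2 \left(-5\right) \left(-5 + 5\right) + \left(\frac{251}{220} - \frac{236}{-10}\right)\right)^{2} = \left(2 \left(-5\right) 0 + \left(251 \cdot \frac{1}{220} - - \frac{118}{5}\right)\right)^{2} = \left(0 + \left(\frac{251}{220} + \frac{118}{5}\right)\right)^{2} = \left(0 + \frac{5443}{220}\right)^{2} = \left(\frac{5443}{220}\right)^{2} = \frac{29626249}{48400}$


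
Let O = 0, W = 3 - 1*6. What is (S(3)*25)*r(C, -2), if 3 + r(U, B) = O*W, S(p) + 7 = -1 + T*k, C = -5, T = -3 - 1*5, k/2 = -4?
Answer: -4200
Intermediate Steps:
W = -3 (W = 3 - 6 = -3)
k = -8 (k = 2*(-4) = -8)
T = -8 (T = -3 - 5 = -8)
S(p) = 56 (S(p) = -7 + (-1 - 8*(-8)) = -7 + (-1 + 64) = -7 + 63 = 56)
r(U, B) = -3 (r(U, B) = -3 + 0*(-3) = -3 + 0 = -3)
(S(3)*25)*r(C, -2) = (56*25)*(-3) = 1400*(-3) = -4200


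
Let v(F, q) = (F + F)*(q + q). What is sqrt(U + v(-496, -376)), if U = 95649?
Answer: sqrt(841633) ≈ 917.41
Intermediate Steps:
v(F, q) = 4*F*q (v(F, q) = (2*F)*(2*q) = 4*F*q)
sqrt(U + v(-496, -376)) = sqrt(95649 + 4*(-496)*(-376)) = sqrt(95649 + 745984) = sqrt(841633)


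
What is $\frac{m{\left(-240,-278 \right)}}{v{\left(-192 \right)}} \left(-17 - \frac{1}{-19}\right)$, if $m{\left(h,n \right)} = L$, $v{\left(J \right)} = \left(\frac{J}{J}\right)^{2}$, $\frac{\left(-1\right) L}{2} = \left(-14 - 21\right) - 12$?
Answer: $- \frac{30268}{19} \approx -1593.1$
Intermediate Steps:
$L = 94$ ($L = - 2 \left(\left(-14 - 21\right) - 12\right) = - 2 \left(-35 - 12\right) = \left(-2\right) \left(-47\right) = 94$)
$v{\left(J \right)} = 1$ ($v{\left(J \right)} = 1^{2} = 1$)
$m{\left(h,n \right)} = 94$
$\frac{m{\left(-240,-278 \right)}}{v{\left(-192 \right)}} \left(-17 - \frac{1}{-19}\right) = \frac{94}{1} \left(-17 - \frac{1}{-19}\right) = 94 \cdot 1 \left(-17 - - \frac{1}{19}\right) = 94 \left(-17 + \frac{1}{19}\right) = 94 \left(- \frac{322}{19}\right) = - \frac{30268}{19}$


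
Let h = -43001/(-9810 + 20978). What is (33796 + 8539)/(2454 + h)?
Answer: 472797280/27363271 ≈ 17.279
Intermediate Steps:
h = -43001/11168 ≈ -3.8504
(33796 + 8539)/(2454 + h) = (33796 + 8539)/(2454 - 43001/11168) = 42335/(27363271/11168) = 42335*(11168/27363271) = 472797280/27363271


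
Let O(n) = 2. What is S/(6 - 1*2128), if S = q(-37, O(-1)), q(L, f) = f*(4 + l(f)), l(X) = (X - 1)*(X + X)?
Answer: -8/1061 ≈ -0.0075401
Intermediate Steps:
l(X) = 2*X*(-1 + X) (l(X) = (-1 + X)*(2*X) = 2*X*(-1 + X))
q(L, f) = f*(4 + 2*f*(-1 + f))
S = 16 (S = 2*2*(2 + 2*(-1 + 2)) = 2*2*(2 + 2*1) = 2*2*(2 + 2) = 2*2*4 = 16)
S/(6 - 1*2128) = 16/(6 - 1*2128) = 16/(6 - 2128) = 16/(-2122) = 16*(-1/2122) = -8/1061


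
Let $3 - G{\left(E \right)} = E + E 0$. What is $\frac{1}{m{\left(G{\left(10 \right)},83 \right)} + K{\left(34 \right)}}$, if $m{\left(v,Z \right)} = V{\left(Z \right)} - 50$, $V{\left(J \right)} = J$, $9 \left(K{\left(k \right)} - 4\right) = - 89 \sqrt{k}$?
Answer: $- \frac{2997}{158425} - \frac{801 \sqrt{34}}{158425} \approx -0.048399$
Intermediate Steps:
$K{\left(k \right)} = 4 - \frac{89 \sqrt{k}}{9}$ ($K{\left(k \right)} = 4 + \frac{\left(-89\right) \sqrt{k}}{9} = 4 - \frac{89 \sqrt{k}}{9}$)
$G{\left(E \right)} = 3 - E$ ($G{\left(E \right)} = 3 - \left(E + E 0\right) = 3 - \left(E + 0\right) = 3 - E$)
$m{\left(v,Z \right)} = -50 + Z$ ($m{\left(v,Z \right)} = Z - 50 = -50 + Z$)
$\frac{1}{m{\left(G{\left(10 \right)},83 \right)} + K{\left(34 \right)}} = \frac{1}{\left(-50 + 83\right) + \left(4 - \frac{89 \sqrt{34}}{9}\right)} = \frac{1}{33 + \left(4 - \frac{89 \sqrt{34}}{9}\right)} = \frac{1}{37 - \frac{89 \sqrt{34}}{9}}$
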